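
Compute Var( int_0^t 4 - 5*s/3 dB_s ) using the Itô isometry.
Var = t*(25*t^2 - 180*t + 432)/27

The Itô integral of a deterministic integrand f(s) has mean 0 because each increment f(s) * (B_{s+ds} - B_s) has mean 0. By the Itô isometry:
  Var( int_0^t f(s) dB_s ) = E[ (int_0^t f(s) dB_s)^2 ] = int_0^t f(s)^2 ds.
Here f(s) = 4 - 5*s/3, so f(s)^2 = (5*s - 12)^2/9. Integrate:
  int_0^t ((5*s - 12)^2/9) ds = t*(25*t^2 - 180*t + 432)/27.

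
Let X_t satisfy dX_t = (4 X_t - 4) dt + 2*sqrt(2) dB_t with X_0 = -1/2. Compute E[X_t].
E[X_t] = 1 - 3*exp(4*t)/2

Taking expectations and using E[dB_t] = 0, the mean m(t) = E[X_t] satisfies the ODE m'(t) = a m(t) + b with m(0) = x_0. With a = 4, b = -4, x_0 = -1/2, the solution is
  m(t) = x_0 * exp(a t) + (b/a) * (exp(a t) - 1)
       = (-1/2) * exp(4 t) + ((-4)/4) * (exp(4 t) - 1)
       = 1 - 3*exp(4*t)/2.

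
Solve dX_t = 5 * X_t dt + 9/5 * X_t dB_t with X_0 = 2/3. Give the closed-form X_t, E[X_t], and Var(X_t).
X_t = 2/3 * exp((169/50) t + (9/5) B_t); E[X_t] = 2*exp(5*t)/3; Var(X_t) = 4*(exp(81*t/25) - 1)*exp(10*t)/9

For GBM dX = mu X dt + sigma X dB with X_0 = x_0, apply Itô to Y = log X: dY = (mu - sigma^2/2) dt + sigma dB, so Y_t = log(x_0) + (mu - sigma^2/2) t + sigma B_t and hence X_t = x_0 * exp((mu - sigma^2/2) t + sigma B_t).
With mu = 5, sigma = 9/5, x_0 = 2/3, this gives:
  X_t = 2/3 * exp((169/50) * t + (9/5) * B_t).
Since sigma*B_t ~ Normal(0, sigma^2 t), E[exp(sigma*B_t)] = exp(sigma^2 t / 2); so E[X_t] = x_0 * exp((mu - sigma^2/2) t) * exp(sigma^2 t / 2) = x_0 * exp(mu t) = 2*exp(5*t)/3.
Var(X_t) = E[X_t^2] - (E[X_t])^2 = x_0^2 * exp(2 mu t) * (exp(sigma^2 t) - 1) = 4*(exp(81*t/25) - 1)*exp(10*t)/9.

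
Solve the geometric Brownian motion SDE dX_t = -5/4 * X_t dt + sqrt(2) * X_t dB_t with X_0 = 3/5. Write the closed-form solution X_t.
X_t = 3/5 * exp((-9/4) * t + (sqrt(2)) * B_t)

For GBM dX = mu X dt + sigma X dB with X_0 = x_0, apply Itô to Y = log X: dY = (mu - sigma^2/2) dt + sigma dB, so Y_t = log(x_0) + (mu - sigma^2/2) t + sigma B_t and hence X_t = x_0 * exp((mu - sigma^2/2) t + sigma B_t).
With mu = -5/4, sigma = sqrt(2), x_0 = 3/5, this gives:
  X_t = 3/5 * exp((-9/4) * t + (sqrt(2)) * B_t).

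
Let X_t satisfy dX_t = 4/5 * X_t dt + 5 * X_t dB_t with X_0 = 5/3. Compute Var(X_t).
Var(X_t) = 25*(exp(25*t) - 1)*exp(8*t/5)/9

For GBM dX = mu X dt + sigma X dB with X_0 = x_0, apply Itô to Y = log X: dY = (mu - sigma^2/2) dt + sigma dB, so Y_t = log(x_0) + (mu - sigma^2/2) t + sigma B_t and hence X_t = x_0 * exp((mu - sigma^2/2) t + sigma B_t).
With mu = 4/5, sigma = 5, x_0 = 5/3, this gives:
  X_t = 5/3 * exp((-117/10) * t + (5) * B_t).
Since sigma*B_t ~ Normal(0, sigma^2 t), E[exp(sigma*B_t)] = exp(sigma^2 t / 2); so E[X_t] = x_0 * exp((mu - sigma^2/2) t) * exp(sigma^2 t / 2) = x_0 * exp(mu t) = 5*exp(4*t/5)/3.
Var(X_t) = E[X_t^2] - (E[X_t])^2 = x_0^2 * exp(2 mu t) * (exp(sigma^2 t) - 1) = 25*(exp(25*t) - 1)*exp(8*t/5)/9.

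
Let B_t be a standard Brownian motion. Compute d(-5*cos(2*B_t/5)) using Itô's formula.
d(-5*cos(2*B_t/5)) = (2*cos(2*B_t/5)/5) dt + (2*sin(2*B_t/5)) dB_t

Itô's formula for f(B_t) gives d f(B_t) = f'(B_t) dB_t + (1/2) f''(B_t) dt. Compute derivatives of f(x) = -5*cos(2*x/5):
  f'(x)  = 2*sin(2*x/5)
  f''(x) = 4*cos(2*x/5)/5
Substitute x = B_t and multiply the f'' term by 1/2:
  drift     = (1/2) * (4*cos(2*x/5)/5) evaluated at B_t = 2*cos(2*B_t/5)/5
  diffusion = (2*sin(2*x/5)) evaluated at B_t = 2*sin(2*B_t/5)
Therefore d(-5*cos(2*B_t/5)) = (2*cos(2*B_t/5)/5) dt + (2*sin(2*B_t/5)) dB_t.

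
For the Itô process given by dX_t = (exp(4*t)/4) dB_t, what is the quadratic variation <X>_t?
<X>_t = exp(8*t)/128 - 1/128

For an Itô process dX_t = a(t) dt + b(t) dB_t, the quadratic variation is <X>_t = int_0^t b(s)^2 ds (the drift term does not contribute). Here b(s) = exp(4*s)/4, so
  b(s)^2 = exp(8*s)/16.
Integrating from 0 to t:
  <X>_t = int_0^t (exp(8*s)/16) ds = exp(8*t)/128 - 1/128.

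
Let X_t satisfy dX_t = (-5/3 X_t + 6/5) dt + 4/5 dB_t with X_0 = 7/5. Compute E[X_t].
E[X_t] = 18/25 + 17*exp(-5*t/3)/25

Taking expectations and using E[dB_t] = 0, the mean m(t) = E[X_t] satisfies the ODE m'(t) = a m(t) + b with m(0) = x_0. With a = -5/3, b = 6/5, x_0 = 7/5, the solution is
  m(t) = x_0 * exp(a t) + (b/a) * (exp(a t) - 1)
       = (7/5) * exp((-5/3) t) + ((6/5)/(-5/3)) * (exp((-5/3) t) - 1)
       = 18/25 + 17*exp(-5*t/3)/25.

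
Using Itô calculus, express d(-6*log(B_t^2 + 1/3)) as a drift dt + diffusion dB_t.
d(-6*log(B_t^2 + 1/3)) = (18*(3*B_t^2 - 1)/(3*B_t^2 + 1)^2) dt + (-36*B_t/(3*B_t^2 + 1)) dB_t

Itô's formula for f(B_t) gives d f(B_t) = f'(B_t) dB_t + (1/2) f''(B_t) dt. Compute derivatives of f(x) = -6*log(x^2 + 1/3):
  f'(x)  = -36*x/(3*x^2 + 1)
  f''(x) = 36*(3*x^2 - 1)/(3*x^2 + 1)^2
Substitute x = B_t and multiply the f'' term by 1/2:
  drift     = (1/2) * (36*(3*x^2 - 1)/(3*x^2 + 1)^2) evaluated at B_t = 18*(3*B_t^2 - 1)/(3*B_t^2 + 1)^2
  diffusion = (-36*x/(3*x^2 + 1)) evaluated at B_t = -36*B_t/(3*B_t^2 + 1)
Therefore d(-6*log(B_t^2 + 1/3)) = (18*(3*B_t^2 - 1)/(3*B_t^2 + 1)^2) dt + (-36*B_t/(3*B_t^2 + 1)) dB_t.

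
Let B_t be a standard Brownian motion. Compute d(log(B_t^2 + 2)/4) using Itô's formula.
d(log(B_t^2 + 2)/4) = ((2 - B_t^2)/(4*(B_t^2 + 2)^2)) dt + (B_t/(2*(B_t^2 + 2))) dB_t

Itô's formula for f(B_t) gives d f(B_t) = f'(B_t) dB_t + (1/2) f''(B_t) dt. Compute derivatives of f(x) = log(x^2 + 2)/4:
  f'(x)  = x/(2*(x^2 + 2))
  f''(x) = (2 - x^2)/(2*(x^2 + 2)^2)
Substitute x = B_t and multiply the f'' term by 1/2:
  drift     = (1/2) * ((2 - x^2)/(2*(x^2 + 2)^2)) evaluated at B_t = (2 - B_t^2)/(4*(B_t^2 + 2)^2)
  diffusion = (x/(2*(x^2 + 2))) evaluated at B_t = B_t/(2*(B_t^2 + 2))
Therefore d(log(B_t^2 + 2)/4) = ((2 - B_t^2)/(4*(B_t^2 + 2)^2)) dt + (B_t/(2*(B_t^2 + 2))) dB_t.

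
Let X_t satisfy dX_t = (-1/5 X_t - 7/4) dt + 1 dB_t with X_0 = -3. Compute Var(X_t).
Var(X_t) = 5/2 - 5*exp(-2*t/5)/2

The variance V(t) = Var(X_t) satisfies V'(t) = 2 a V(t) + c^2 with V(0) = 0 (drift coefficient is linear in X, diffusion is constant). With a = -1/5, c = 1, the solution is
  V(t) = (c^2 / (2 a)) * (exp(2 a t) - 1)
       = (1^2 / (2*(-1/5))) * (exp((-2/5) t) - 1)
       = 5/2 - 5*exp(-2*t/5)/2.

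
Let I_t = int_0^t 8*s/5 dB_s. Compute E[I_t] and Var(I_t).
E[I_t] = 0; Var(I_t) = 64*t^3/75

The Itô integral of a deterministic integrand f(s) has mean 0 because each increment f(s) * (B_{s+ds} - B_s) has mean 0. By the Itô isometry:
  Var( int_0^t f(s) dB_s ) = E[ (int_0^t f(s) dB_s)^2 ] = int_0^t f(s)^2 ds.
Here f(s) = 8*s/5, so f(s)^2 = 64*s^2/25. Integrate:
  int_0^t (64*s^2/25) ds = 64*t^3/75.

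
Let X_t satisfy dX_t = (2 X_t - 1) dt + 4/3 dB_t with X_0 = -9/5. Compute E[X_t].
E[X_t] = 1/2 - 23*exp(2*t)/10

Taking expectations and using E[dB_t] = 0, the mean m(t) = E[X_t] satisfies the ODE m'(t) = a m(t) + b with m(0) = x_0. With a = 2, b = -1, x_0 = -9/5, the solution is
  m(t) = x_0 * exp(a t) + (b/a) * (exp(a t) - 1)
       = (-9/5) * exp(2 t) + ((-1)/2) * (exp(2 t) - 1)
       = 1/2 - 23*exp(2*t)/10.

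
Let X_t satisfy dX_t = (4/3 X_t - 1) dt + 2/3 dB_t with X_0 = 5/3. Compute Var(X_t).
Var(X_t) = exp(8*t/3)/6 - 1/6

The variance V(t) = Var(X_t) satisfies V'(t) = 2 a V(t) + c^2 with V(0) = 0 (drift coefficient is linear in X, diffusion is constant). With a = 4/3, c = 2/3, the solution is
  V(t) = (c^2 / (2 a)) * (exp(2 a t) - 1)
       = ((2/3)^2 / (2*(4/3))) * (exp((8/3) t) - 1)
       = exp(8*t/3)/6 - 1/6.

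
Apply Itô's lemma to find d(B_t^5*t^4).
d(B_t^5*t^4) = (B_t^3*t^3*(4*B_t^2 + 10*t)) dt + (5*B_t^4*t^4) dB_t

Itô's formula for f(t, x): d f(t, B_t) = (f_t + (1/2) f_xx) dt + f_x dB_t. Compute partials of f(t, x) = t^4*x^5:
  f_t(t,x)  = 4*t^3*x^5
  f_x(t,x)  = 5*t^4*x^4
  f_xx(t,x) = 20*t^4*x^3
Assemble drift = f_t + (1/2) f_xx = t^3*x^3*(10*t + 4*x^2) and diffusion = f_x = 5*t^4*x^4. Substituting x = B_t:
  d(B_t^5*t^4) = (B_t^3*t^3*(4*B_t^2 + 10*t)) dt + (5*B_t^4*t^4) dB_t.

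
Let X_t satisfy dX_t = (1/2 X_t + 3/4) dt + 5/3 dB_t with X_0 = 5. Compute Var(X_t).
Var(X_t) = 25*exp(t)/9 - 25/9

The variance V(t) = Var(X_t) satisfies V'(t) = 2 a V(t) + c^2 with V(0) = 0 (drift coefficient is linear in X, diffusion is constant). With a = 1/2, c = 5/3, the solution is
  V(t) = (c^2 / (2 a)) * (exp(2 a t) - 1)
       = ((5/3)^2 / (2*(1/2))) * (exp(1 t) - 1)
       = 25*exp(t)/9 - 25/9.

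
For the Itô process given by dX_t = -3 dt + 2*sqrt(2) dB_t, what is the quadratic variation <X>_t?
<X>_t = 8*t

For an Itô process dX_t = a(t) dt + b(t) dB_t, the quadratic variation is <X>_t = int_0^t b(s)^2 ds (the drift term does not contribute). Here b(s) = 2*sqrt(2), so
  b(s)^2 = 8.
Integrating from 0 to t:
  <X>_t = int_0^t (8) ds = 8*t.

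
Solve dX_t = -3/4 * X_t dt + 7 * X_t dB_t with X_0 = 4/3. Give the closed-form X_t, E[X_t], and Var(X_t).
X_t = 4/3 * exp((-101/4) t + (7) B_t); E[X_t] = 4*exp(-3*t/4)/3; Var(X_t) = (16*exp(49*t) - 16)*exp(-3*t/2)/9

For GBM dX = mu X dt + sigma X dB with X_0 = x_0, apply Itô to Y = log X: dY = (mu - sigma^2/2) dt + sigma dB, so Y_t = log(x_0) + (mu - sigma^2/2) t + sigma B_t and hence X_t = x_0 * exp((mu - sigma^2/2) t + sigma B_t).
With mu = -3/4, sigma = 7, x_0 = 4/3, this gives:
  X_t = 4/3 * exp((-101/4) * t + (7) * B_t).
Since sigma*B_t ~ Normal(0, sigma^2 t), E[exp(sigma*B_t)] = exp(sigma^2 t / 2); so E[X_t] = x_0 * exp((mu - sigma^2/2) t) * exp(sigma^2 t / 2) = x_0 * exp(mu t) = 4*exp(-3*t/4)/3.
Var(X_t) = E[X_t^2] - (E[X_t])^2 = x_0^2 * exp(2 mu t) * (exp(sigma^2 t) - 1) = (16*exp(49*t) - 16)*exp(-3*t/2)/9.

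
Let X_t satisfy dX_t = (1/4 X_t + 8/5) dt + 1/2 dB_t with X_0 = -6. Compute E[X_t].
E[X_t] = 2*exp(t/4)/5 - 32/5

Taking expectations and using E[dB_t] = 0, the mean m(t) = E[X_t] satisfies the ODE m'(t) = a m(t) + b with m(0) = x_0. With a = 1/4, b = 8/5, x_0 = -6, the solution is
  m(t) = x_0 * exp(a t) + (b/a) * (exp(a t) - 1)
       = (-6) * exp((1/4) t) + ((8/5)/(1/4)) * (exp((1/4) t) - 1)
       = 2*exp(t/4)/5 - 32/5.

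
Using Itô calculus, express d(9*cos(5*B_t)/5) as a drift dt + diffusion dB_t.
d(9*cos(5*B_t)/5) = (-45*cos(5*B_t)/2) dt + (-9*sin(5*B_t)) dB_t

Itô's formula for f(B_t) gives d f(B_t) = f'(B_t) dB_t + (1/2) f''(B_t) dt. Compute derivatives of f(x) = 9*cos(5*x)/5:
  f'(x)  = -9*sin(5*x)
  f''(x) = -45*cos(5*x)
Substitute x = B_t and multiply the f'' term by 1/2:
  drift     = (1/2) * (-45*cos(5*x)) evaluated at B_t = -45*cos(5*B_t)/2
  diffusion = (-9*sin(5*x)) evaluated at B_t = -9*sin(5*B_t)
Therefore d(9*cos(5*B_t)/5) = (-45*cos(5*B_t)/2) dt + (-9*sin(5*B_t)) dB_t.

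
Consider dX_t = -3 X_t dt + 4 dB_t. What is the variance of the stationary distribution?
lim Var(X_t) = 8/3

The OU SDE dX = -theta X dt + sigma dB admits the integrating factor exp(theta t): d(exp(theta t) X_t) = sigma exp(theta t) dB_t. Integrating from 0 to t gives X_t = x_0 * exp(-theta t) + sigma * int_0^t exp(-theta (t-s)) dB_s for any initial x_0. The Itô integral has variance (by the Itô isometry) sigma^2 * int_0^t exp(-2 theta (t - s)) ds = sigma^2 * (1 - exp(-2 theta t)) / (2 theta), independent of x_0.
With theta = 3, sigma = 4:
  Var(X_t) = (4)^2 * (1 - exp(-2*3 t)) / (2 * 3) = 8/3 - 8*exp(-6*t)/3.
As t -> infinity, exp(-2*3 t) -> 0, so the stationary variance is sigma^2 / (2 theta) = 8/3.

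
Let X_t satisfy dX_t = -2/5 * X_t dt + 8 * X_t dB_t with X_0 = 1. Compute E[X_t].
E[X_t] = exp(-2*t/5)

For GBM dX = mu X dt + sigma X dB with X_0 = x_0, apply Itô to Y = log X: dY = (mu - sigma^2/2) dt + sigma dB, so Y_t = log(x_0) + (mu - sigma^2/2) t + sigma B_t and hence X_t = x_0 * exp((mu - sigma^2/2) t + sigma B_t).
With mu = -2/5, sigma = 8, x_0 = 1, this gives:
  X_t = 1 * exp((-162/5) * t + (8) * B_t).
Since sigma*B_t ~ Normal(0, sigma^2 t), E[exp(sigma*B_t)] = exp(sigma^2 t / 2); so E[X_t] = x_0 * exp((mu - sigma^2/2) t) * exp(sigma^2 t / 2) = x_0 * exp(mu t) = exp(-2*t/5).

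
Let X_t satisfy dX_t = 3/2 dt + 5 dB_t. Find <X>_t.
<X>_t = 25*t

For an Itô process dX_t = a(t) dt + b(t) dB_t, the quadratic variation is <X>_t = int_0^t b(s)^2 ds (the drift term does not contribute). Here b(s) = 5, so
  b(s)^2 = 25.
Integrating from 0 to t:
  <X>_t = int_0^t (25) ds = 25*t.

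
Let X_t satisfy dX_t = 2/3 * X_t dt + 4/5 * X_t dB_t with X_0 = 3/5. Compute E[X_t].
E[X_t] = 3*exp(2*t/3)/5

For GBM dX = mu X dt + sigma X dB with X_0 = x_0, apply Itô to Y = log X: dY = (mu - sigma^2/2) dt + sigma dB, so Y_t = log(x_0) + (mu - sigma^2/2) t + sigma B_t and hence X_t = x_0 * exp((mu - sigma^2/2) t + sigma B_t).
With mu = 2/3, sigma = 4/5, x_0 = 3/5, this gives:
  X_t = 3/5 * exp((26/75) * t + (4/5) * B_t).
Since sigma*B_t ~ Normal(0, sigma^2 t), E[exp(sigma*B_t)] = exp(sigma^2 t / 2); so E[X_t] = x_0 * exp((mu - sigma^2/2) t) * exp(sigma^2 t / 2) = x_0 * exp(mu t) = 3*exp(2*t/3)/5.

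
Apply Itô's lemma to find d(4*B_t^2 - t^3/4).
d(4*B_t^2 - t^3/4) = (4 - 3*t^2/4) dt + (8*B_t) dB_t

Itô's formula for f(t, x): d f(t, B_t) = (f_t + (1/2) f_xx) dt + f_x dB_t. Compute partials of f(t, x) = -t^3/4 + 4*x^2:
  f_t(t,x)  = -3*t^2/4
  f_x(t,x)  = 8*x
  f_xx(t,x) = 8
Assemble drift = f_t + (1/2) f_xx = 4 - 3*t^2/4 and diffusion = f_x = 8*x. Substituting x = B_t:
  d(4*B_t^2 - t^3/4) = (4 - 3*t^2/4) dt + (8*B_t) dB_t.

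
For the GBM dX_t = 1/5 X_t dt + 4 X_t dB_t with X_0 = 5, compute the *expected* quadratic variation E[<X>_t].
E[<X>_t] = 1000*exp(82*t/5)/41 - 1000/41

<X>_t = int_0^t (4 * X_s)^2 ds. Taking expectation inside the integral: E[<X>_t] = 4^2 * int_0^t E[X_s^2] ds. For GBM, E[X_s^2] = x_0^2 * exp((2 mu + sigma^2) s). Integrating:
  E[<X>_t] = 4^2 * 5^2 * (exp((2*(1/5) + 4^2) t) - 1) / (2*(1/5) + 4^2)
           = 4^2 * 5^2 * (exp((82/5) t) - 1) / (82/5) = 1000*exp(82*t/5)/41 - 1000/41.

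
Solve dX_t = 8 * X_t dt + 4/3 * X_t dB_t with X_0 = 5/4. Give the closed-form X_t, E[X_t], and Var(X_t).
X_t = 5/4 * exp((64/9) t + (4/3) B_t); E[X_t] = 5*exp(8*t)/4; Var(X_t) = 25*(exp(16*t/9) - 1)*exp(16*t)/16

For GBM dX = mu X dt + sigma X dB with X_0 = x_0, apply Itô to Y = log X: dY = (mu - sigma^2/2) dt + sigma dB, so Y_t = log(x_0) + (mu - sigma^2/2) t + sigma B_t and hence X_t = x_0 * exp((mu - sigma^2/2) t + sigma B_t).
With mu = 8, sigma = 4/3, x_0 = 5/4, this gives:
  X_t = 5/4 * exp((64/9) * t + (4/3) * B_t).
Since sigma*B_t ~ Normal(0, sigma^2 t), E[exp(sigma*B_t)] = exp(sigma^2 t / 2); so E[X_t] = x_0 * exp((mu - sigma^2/2) t) * exp(sigma^2 t / 2) = x_0 * exp(mu t) = 5*exp(8*t)/4.
Var(X_t) = E[X_t^2] - (E[X_t])^2 = x_0^2 * exp(2 mu t) * (exp(sigma^2 t) - 1) = 25*(exp(16*t/9) - 1)*exp(16*t)/16.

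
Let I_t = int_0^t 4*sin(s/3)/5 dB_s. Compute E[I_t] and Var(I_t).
E[I_t] = 0; Var(I_t) = 8*t/25 - 12*sin(2*t/3)/25

The Itô integral of a deterministic integrand f(s) has mean 0 because each increment f(s) * (B_{s+ds} - B_s) has mean 0. By the Itô isometry:
  Var( int_0^t f(s) dB_s ) = E[ (int_0^t f(s) dB_s)^2 ] = int_0^t f(s)^2 ds.
Here f(s) = 4*sin(s/3)/5, so f(s)^2 = 16*sin(s/3)^2/25. Integrate:
  int_0^t (16*sin(s/3)^2/25) ds = 8*t/25 - 12*sin(2*t/3)/25.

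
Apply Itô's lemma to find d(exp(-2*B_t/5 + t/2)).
d(exp(-2*B_t/5 + t/2)) = (29*exp(-2*B_t/5 + t/2)/50) dt + (-2*exp(-2*B_t/5 + t/2)/5) dB_t

Itô's formula for f(t, x): d f(t, B_t) = (f_t + (1/2) f_xx) dt + f_x dB_t. Compute partials of f(t, x) = exp(t/2 - 2*x/5):
  f_t(t,x)  = exp(t/2 - 2*x/5)/2
  f_x(t,x)  = -2*exp(t/2 - 2*x/5)/5
  f_xx(t,x) = 4*exp(t/2 - 2*x/5)/25
Assemble drift = f_t + (1/2) f_xx = 29*exp(t/2 - 2*x/5)/50 and diffusion = f_x = -2*exp(t/2 - 2*x/5)/5. Substituting x = B_t:
  d(exp(-2*B_t/5 + t/2)) = (29*exp(-2*B_t/5 + t/2)/50) dt + (-2*exp(-2*B_t/5 + t/2)/5) dB_t.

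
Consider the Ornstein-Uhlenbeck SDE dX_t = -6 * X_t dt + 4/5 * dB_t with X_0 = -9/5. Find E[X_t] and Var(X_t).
E[X_t] = -9*exp(-6*t)/5; Var(X_t) = 4/75 - 4*exp(-12*t)/75

The OU SDE dX = -theta X dt + sigma dB admits the integrating factor exp(theta t): d(exp(theta t) X_t) = sigma exp(theta t) dB_t. Integrating from 0 to t:
  X_t = x_0 * exp(-theta t) + sigma * int_0^t exp(-theta (t-s)) dB_s.
The Itô integral has mean 0 and (by the Itô isometry) variance sigma^2 * int_0^t exp(-2 theta (t - s)) ds = sigma^2 * (1 - exp(-2 theta t)) / (2 theta).
With theta = 6, sigma = 4/5, x_0 = -9/5:
  E[X_t] = -9/5 * exp(-6 t) = -9*exp(-6*t)/5
  Var(X_t) = (4/5)^2 * (1 - exp(-2*6 t)) / (2 * 6) = 4/75 - 4*exp(-12*t)/75.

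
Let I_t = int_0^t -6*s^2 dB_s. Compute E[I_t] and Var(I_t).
E[I_t] = 0; Var(I_t) = 36*t^5/5

The Itô integral of a deterministic integrand f(s) has mean 0 because each increment f(s) * (B_{s+ds} - B_s) has mean 0. By the Itô isometry:
  Var( int_0^t f(s) dB_s ) = E[ (int_0^t f(s) dB_s)^2 ] = int_0^t f(s)^2 ds.
Here f(s) = -6*s^2, so f(s)^2 = 36*s^4. Integrate:
  int_0^t (36*s^4) ds = 36*t^5/5.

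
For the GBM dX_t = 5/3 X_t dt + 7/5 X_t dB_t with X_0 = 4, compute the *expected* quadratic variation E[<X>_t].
E[<X>_t] = 2352*exp(397*t/75)/397 - 2352/397

<X>_t = int_0^t ((7/5) * X_s)^2 ds. Taking expectation inside the integral: E[<X>_t] = (7/5)^2 * int_0^t E[X_s^2] ds. For GBM, E[X_s^2] = x_0^2 * exp((2 mu + sigma^2) s). Integrating:
  E[<X>_t] = (7/5)^2 * 4^2 * (exp((2*(5/3) + (7/5)^2) t) - 1) / (2*(5/3) + (7/5)^2)
           = (7/5)^2 * 4^2 * (exp((397/75) t) - 1) / (397/75) = 2352*exp(397*t/75)/397 - 2352/397.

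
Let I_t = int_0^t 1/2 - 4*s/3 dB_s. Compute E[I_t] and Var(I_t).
E[I_t] = 0; Var(I_t) = t*(64*t^2 - 72*t + 27)/108

The Itô integral of a deterministic integrand f(s) has mean 0 because each increment f(s) * (B_{s+ds} - B_s) has mean 0. By the Itô isometry:
  Var( int_0^t f(s) dB_s ) = E[ (int_0^t f(s) dB_s)^2 ] = int_0^t f(s)^2 ds.
Here f(s) = 1/2 - 4*s/3, so f(s)^2 = (8*s - 3)^2/36. Integrate:
  int_0^t ((8*s - 3)^2/36) ds = t*(64*t^2 - 72*t + 27)/108.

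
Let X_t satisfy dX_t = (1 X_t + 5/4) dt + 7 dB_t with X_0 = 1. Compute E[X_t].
E[X_t] = 9*exp(t)/4 - 5/4

Taking expectations and using E[dB_t] = 0, the mean m(t) = E[X_t] satisfies the ODE m'(t) = a m(t) + b with m(0) = x_0. With a = 1, b = 5/4, x_0 = 1, the solution is
  m(t) = x_0 * exp(a t) + (b/a) * (exp(a t) - 1)
       = 1 * exp(1 t) + ((5/4)/1) * (exp(1 t) - 1)
       = 9*exp(t)/4 - 5/4.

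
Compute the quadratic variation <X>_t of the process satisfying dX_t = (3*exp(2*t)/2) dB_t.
<X>_t = 9*exp(4*t)/16 - 9/16

For an Itô process dX_t = a(t) dt + b(t) dB_t, the quadratic variation is <X>_t = int_0^t b(s)^2 ds (the drift term does not contribute). Here b(s) = 3*exp(2*s)/2, so
  b(s)^2 = 9*exp(4*s)/4.
Integrating from 0 to t:
  <X>_t = int_0^t (9*exp(4*s)/4) ds = 9*exp(4*t)/16 - 9/16.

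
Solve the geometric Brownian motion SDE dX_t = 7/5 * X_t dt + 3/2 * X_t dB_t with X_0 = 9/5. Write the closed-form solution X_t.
X_t = 9/5 * exp((11/40) * t + (3/2) * B_t)

For GBM dX = mu X dt + sigma X dB with X_0 = x_0, apply Itô to Y = log X: dY = (mu - sigma^2/2) dt + sigma dB, so Y_t = log(x_0) + (mu - sigma^2/2) t + sigma B_t and hence X_t = x_0 * exp((mu - sigma^2/2) t + sigma B_t).
With mu = 7/5, sigma = 3/2, x_0 = 9/5, this gives:
  X_t = 9/5 * exp((11/40) * t + (3/2) * B_t).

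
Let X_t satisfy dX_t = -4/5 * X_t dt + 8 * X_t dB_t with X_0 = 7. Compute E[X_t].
E[X_t] = 7*exp(-4*t/5)

For GBM dX = mu X dt + sigma X dB with X_0 = x_0, apply Itô to Y = log X: dY = (mu - sigma^2/2) dt + sigma dB, so Y_t = log(x_0) + (mu - sigma^2/2) t + sigma B_t and hence X_t = x_0 * exp((mu - sigma^2/2) t + sigma B_t).
With mu = -4/5, sigma = 8, x_0 = 7, this gives:
  X_t = 7 * exp((-164/5) * t + (8) * B_t).
Since sigma*B_t ~ Normal(0, sigma^2 t), E[exp(sigma*B_t)] = exp(sigma^2 t / 2); so E[X_t] = x_0 * exp((mu - sigma^2/2) t) * exp(sigma^2 t / 2) = x_0 * exp(mu t) = 7*exp(-4*t/5).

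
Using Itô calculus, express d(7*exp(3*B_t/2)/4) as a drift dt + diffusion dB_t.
d(7*exp(3*B_t/2)/4) = (63*exp(3*B_t/2)/32) dt + (21*exp(3*B_t/2)/8) dB_t

Itô's formula for f(B_t) gives d f(B_t) = f'(B_t) dB_t + (1/2) f''(B_t) dt. Compute derivatives of f(x) = 7*exp(3*x/2)/4:
  f'(x)  = 21*exp(3*x/2)/8
  f''(x) = 63*exp(3*x/2)/16
Substitute x = B_t and multiply the f'' term by 1/2:
  drift     = (1/2) * (63*exp(3*x/2)/16) evaluated at B_t = 63*exp(3*B_t/2)/32
  diffusion = (21*exp(3*x/2)/8) evaluated at B_t = 21*exp(3*B_t/2)/8
Therefore d(7*exp(3*B_t/2)/4) = (63*exp(3*B_t/2)/32) dt + (21*exp(3*B_t/2)/8) dB_t.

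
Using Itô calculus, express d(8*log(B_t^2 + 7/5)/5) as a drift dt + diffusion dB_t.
d(8*log(B_t^2 + 7/5)/5) = (8*(7 - 5*B_t^2)/(5*B_t^2 + 7)^2) dt + (16*B_t/(5*B_t^2 + 7)) dB_t

Itô's formula for f(B_t) gives d f(B_t) = f'(B_t) dB_t + (1/2) f''(B_t) dt. Compute derivatives of f(x) = 8*log(x^2 + 7/5)/5:
  f'(x)  = 16*x/(5*x^2 + 7)
  f''(x) = 16*(7 - 5*x^2)/(5*x^2 + 7)^2
Substitute x = B_t and multiply the f'' term by 1/2:
  drift     = (1/2) * (16*(7 - 5*x^2)/(5*x^2 + 7)^2) evaluated at B_t = 8*(7 - 5*B_t^2)/(5*B_t^2 + 7)^2
  diffusion = (16*x/(5*x^2 + 7)) evaluated at B_t = 16*B_t/(5*B_t^2 + 7)
Therefore d(8*log(B_t^2 + 7/5)/5) = (8*(7 - 5*B_t^2)/(5*B_t^2 + 7)^2) dt + (16*B_t/(5*B_t^2 + 7)) dB_t.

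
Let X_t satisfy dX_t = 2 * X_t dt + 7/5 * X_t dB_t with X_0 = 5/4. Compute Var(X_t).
Var(X_t) = 25*(exp(49*t/25) - 1)*exp(4*t)/16

For GBM dX = mu X dt + sigma X dB with X_0 = x_0, apply Itô to Y = log X: dY = (mu - sigma^2/2) dt + sigma dB, so Y_t = log(x_0) + (mu - sigma^2/2) t + sigma B_t and hence X_t = x_0 * exp((mu - sigma^2/2) t + sigma B_t).
With mu = 2, sigma = 7/5, x_0 = 5/4, this gives:
  X_t = 5/4 * exp((51/50) * t + (7/5) * B_t).
Since sigma*B_t ~ Normal(0, sigma^2 t), E[exp(sigma*B_t)] = exp(sigma^2 t / 2); so E[X_t] = x_0 * exp((mu - sigma^2/2) t) * exp(sigma^2 t / 2) = x_0 * exp(mu t) = 5*exp(2*t)/4.
Var(X_t) = E[X_t^2] - (E[X_t])^2 = x_0^2 * exp(2 mu t) * (exp(sigma^2 t) - 1) = 25*(exp(49*t/25) - 1)*exp(4*t)/16.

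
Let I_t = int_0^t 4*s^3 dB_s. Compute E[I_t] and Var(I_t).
E[I_t] = 0; Var(I_t) = 16*t^7/7

The Itô integral of a deterministic integrand f(s) has mean 0 because each increment f(s) * (B_{s+ds} - B_s) has mean 0. By the Itô isometry:
  Var( int_0^t f(s) dB_s ) = E[ (int_0^t f(s) dB_s)^2 ] = int_0^t f(s)^2 ds.
Here f(s) = 4*s^3, so f(s)^2 = 16*s^6. Integrate:
  int_0^t (16*s^6) ds = 16*t^7/7.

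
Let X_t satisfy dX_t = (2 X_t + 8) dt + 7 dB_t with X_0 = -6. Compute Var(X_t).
Var(X_t) = 49*exp(4*t)/4 - 49/4

The variance V(t) = Var(X_t) satisfies V'(t) = 2 a V(t) + c^2 with V(0) = 0 (drift coefficient is linear in X, diffusion is constant). With a = 2, c = 7, the solution is
  V(t) = (c^2 / (2 a)) * (exp(2 a t) - 1)
       = (7^2 / (2*2)) * (exp(4 t) - 1)
       = 49*exp(4*t)/4 - 49/4.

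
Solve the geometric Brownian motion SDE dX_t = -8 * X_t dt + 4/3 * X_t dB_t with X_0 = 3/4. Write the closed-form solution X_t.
X_t = 3/4 * exp((-80/9) * t + (4/3) * B_t)

For GBM dX = mu X dt + sigma X dB with X_0 = x_0, apply Itô to Y = log X: dY = (mu - sigma^2/2) dt + sigma dB, so Y_t = log(x_0) + (mu - sigma^2/2) t + sigma B_t and hence X_t = x_0 * exp((mu - sigma^2/2) t + sigma B_t).
With mu = -8, sigma = 4/3, x_0 = 3/4, this gives:
  X_t = 3/4 * exp((-80/9) * t + (4/3) * B_t).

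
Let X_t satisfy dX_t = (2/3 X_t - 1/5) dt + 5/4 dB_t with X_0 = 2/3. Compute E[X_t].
E[X_t] = 11*exp(2*t/3)/30 + 3/10

Taking expectations and using E[dB_t] = 0, the mean m(t) = E[X_t] satisfies the ODE m'(t) = a m(t) + b with m(0) = x_0. With a = 2/3, b = -1/5, x_0 = 2/3, the solution is
  m(t) = x_0 * exp(a t) + (b/a) * (exp(a t) - 1)
       = (2/3) * exp((2/3) t) + ((-1/5)/(2/3)) * (exp((2/3) t) - 1)
       = 11*exp(2*t/3)/30 + 3/10.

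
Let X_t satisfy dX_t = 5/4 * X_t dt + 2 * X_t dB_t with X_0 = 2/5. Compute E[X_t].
E[X_t] = 2*exp(5*t/4)/5

For GBM dX = mu X dt + sigma X dB with X_0 = x_0, apply Itô to Y = log X: dY = (mu - sigma^2/2) dt + sigma dB, so Y_t = log(x_0) + (mu - sigma^2/2) t + sigma B_t and hence X_t = x_0 * exp((mu - sigma^2/2) t + sigma B_t).
With mu = 5/4, sigma = 2, x_0 = 2/5, this gives:
  X_t = 2/5 * exp((-3/4) * t + (2) * B_t).
Since sigma*B_t ~ Normal(0, sigma^2 t), E[exp(sigma*B_t)] = exp(sigma^2 t / 2); so E[X_t] = x_0 * exp((mu - sigma^2/2) t) * exp(sigma^2 t / 2) = x_0 * exp(mu t) = 2*exp(5*t/4)/5.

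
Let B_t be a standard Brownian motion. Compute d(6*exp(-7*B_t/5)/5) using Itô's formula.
d(6*exp(-7*B_t/5)/5) = (147*exp(-7*B_t/5)/125) dt + (-42*exp(-7*B_t/5)/25) dB_t

Itô's formula for f(B_t) gives d f(B_t) = f'(B_t) dB_t + (1/2) f''(B_t) dt. Compute derivatives of f(x) = 6*exp(-7*x/5)/5:
  f'(x)  = -42*exp(-7*x/5)/25
  f''(x) = 294*exp(-7*x/5)/125
Substitute x = B_t and multiply the f'' term by 1/2:
  drift     = (1/2) * (294*exp(-7*x/5)/125) evaluated at B_t = 147*exp(-7*B_t/5)/125
  diffusion = (-42*exp(-7*x/5)/25) evaluated at B_t = -42*exp(-7*B_t/5)/25
Therefore d(6*exp(-7*B_t/5)/5) = (147*exp(-7*B_t/5)/125) dt + (-42*exp(-7*B_t/5)/25) dB_t.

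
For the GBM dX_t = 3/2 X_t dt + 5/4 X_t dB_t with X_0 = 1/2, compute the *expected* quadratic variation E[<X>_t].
E[<X>_t] = 25*exp(73*t/16)/292 - 25/292

<X>_t = int_0^t ((5/4) * X_s)^2 ds. Taking expectation inside the integral: E[<X>_t] = (5/4)^2 * int_0^t E[X_s^2] ds. For GBM, E[X_s^2] = x_0^2 * exp((2 mu + sigma^2) s). Integrating:
  E[<X>_t] = (5/4)^2 * (1/2)^2 * (exp((2*(3/2) + (5/4)^2) t) - 1) / (2*(3/2) + (5/4)^2)
           = (5/4)^2 * (1/2)^2 * (exp((73/16) t) - 1) / (73/16) = 25*exp(73*t/16)/292 - 25/292.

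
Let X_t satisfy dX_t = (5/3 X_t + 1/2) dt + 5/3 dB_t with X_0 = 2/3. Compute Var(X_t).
Var(X_t) = 5*exp(10*t/3)/6 - 5/6

The variance V(t) = Var(X_t) satisfies V'(t) = 2 a V(t) + c^2 with V(0) = 0 (drift coefficient is linear in X, diffusion is constant). With a = 5/3, c = 5/3, the solution is
  V(t) = (c^2 / (2 a)) * (exp(2 a t) - 1)
       = ((5/3)^2 / (2*(5/3))) * (exp((10/3) t) - 1)
       = 5*exp(10*t/3)/6 - 5/6.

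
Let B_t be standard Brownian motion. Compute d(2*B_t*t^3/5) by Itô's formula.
d(2*B_t*t^3/5) = (6*B_t*t^2/5) dt + (2*t^3/5) dB_t

Itô's formula for f(t, x): d f(t, B_t) = (f_t + (1/2) f_xx) dt + f_x dB_t. Compute partials of f(t, x) = 2*t^3*x/5:
  f_t(t,x)  = 6*t^2*x/5
  f_x(t,x)  = 2*t^3/5
  f_xx(t,x) = 0
Assemble drift = f_t + (1/2) f_xx = 6*t^2*x/5 and diffusion = f_x = 2*t^3/5. Substituting x = B_t:
  d(2*B_t*t^3/5) = (6*B_t*t^2/5) dt + (2*t^3/5) dB_t.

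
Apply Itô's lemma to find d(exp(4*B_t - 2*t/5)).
d(exp(4*B_t - 2*t/5)) = (38*exp(4*B_t - 2*t/5)/5) dt + (4*exp(4*B_t - 2*t/5)) dB_t

Itô's formula for f(t, x): d f(t, B_t) = (f_t + (1/2) f_xx) dt + f_x dB_t. Compute partials of f(t, x) = exp(-2*t/5 + 4*x):
  f_t(t,x)  = -2*exp(-2*t/5 + 4*x)/5
  f_x(t,x)  = 4*exp(-2*t/5 + 4*x)
  f_xx(t,x) = 16*exp(-2*t/5 + 4*x)
Assemble drift = f_t + (1/2) f_xx = 38*exp(-2*t/5 + 4*x)/5 and diffusion = f_x = 4*exp(-2*t/5 + 4*x). Substituting x = B_t:
  d(exp(4*B_t - 2*t/5)) = (38*exp(4*B_t - 2*t/5)/5) dt + (4*exp(4*B_t - 2*t/5)) dB_t.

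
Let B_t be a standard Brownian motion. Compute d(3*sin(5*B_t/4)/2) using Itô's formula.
d(3*sin(5*B_t/4)/2) = (-75*sin(5*B_t/4)/64) dt + (15*cos(5*B_t/4)/8) dB_t

Itô's formula for f(B_t) gives d f(B_t) = f'(B_t) dB_t + (1/2) f''(B_t) dt. Compute derivatives of f(x) = 3*sin(5*x/4)/2:
  f'(x)  = 15*cos(5*x/4)/8
  f''(x) = -75*sin(5*x/4)/32
Substitute x = B_t and multiply the f'' term by 1/2:
  drift     = (1/2) * (-75*sin(5*x/4)/32) evaluated at B_t = -75*sin(5*B_t/4)/64
  diffusion = (15*cos(5*x/4)/8) evaluated at B_t = 15*cos(5*B_t/4)/8
Therefore d(3*sin(5*B_t/4)/2) = (-75*sin(5*B_t/4)/64) dt + (15*cos(5*B_t/4)/8) dB_t.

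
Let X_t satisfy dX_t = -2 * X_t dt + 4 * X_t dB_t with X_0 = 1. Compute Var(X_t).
Var(X_t) = (exp(16*t) - 1)*exp(-4*t)

For GBM dX = mu X dt + sigma X dB with X_0 = x_0, apply Itô to Y = log X: dY = (mu - sigma^2/2) dt + sigma dB, so Y_t = log(x_0) + (mu - sigma^2/2) t + sigma B_t and hence X_t = x_0 * exp((mu - sigma^2/2) t + sigma B_t).
With mu = -2, sigma = 4, x_0 = 1, this gives:
  X_t = 1 * exp((-10) * t + (4) * B_t).
Since sigma*B_t ~ Normal(0, sigma^2 t), E[exp(sigma*B_t)] = exp(sigma^2 t / 2); so E[X_t] = x_0 * exp((mu - sigma^2/2) t) * exp(sigma^2 t / 2) = x_0 * exp(mu t) = exp(-2*t).
Var(X_t) = E[X_t^2] - (E[X_t])^2 = x_0^2 * exp(2 mu t) * (exp(sigma^2 t) - 1) = (exp(16*t) - 1)*exp(-4*t).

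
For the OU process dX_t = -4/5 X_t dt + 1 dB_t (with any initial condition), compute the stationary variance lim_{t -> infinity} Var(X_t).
lim Var(X_t) = 5/8

The OU SDE dX = -theta X dt + sigma dB admits the integrating factor exp(theta t): d(exp(theta t) X_t) = sigma exp(theta t) dB_t. Integrating from 0 to t gives X_t = x_0 * exp(-theta t) + sigma * int_0^t exp(-theta (t-s)) dB_s for any initial x_0. The Itô integral has variance (by the Itô isometry) sigma^2 * int_0^t exp(-2 theta (t - s)) ds = sigma^2 * (1 - exp(-2 theta t)) / (2 theta), independent of x_0.
With theta = 4/5, sigma = 1:
  Var(X_t) = (1)^2 * (1 - exp(-2*4/5 t)) / (2 * 4/5) = 5/8 - 5*exp(-8*t/5)/8.
As t -> infinity, exp(-2*4/5 t) -> 0, so the stationary variance is sigma^2 / (2 theta) = 5/8.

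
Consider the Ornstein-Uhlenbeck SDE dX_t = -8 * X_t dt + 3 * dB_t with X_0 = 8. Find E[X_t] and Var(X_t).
E[X_t] = 8*exp(-8*t); Var(X_t) = 9/16 - 9*exp(-16*t)/16

The OU SDE dX = -theta X dt + sigma dB admits the integrating factor exp(theta t): d(exp(theta t) X_t) = sigma exp(theta t) dB_t. Integrating from 0 to t:
  X_t = x_0 * exp(-theta t) + sigma * int_0^t exp(-theta (t-s)) dB_s.
The Itô integral has mean 0 and (by the Itô isometry) variance sigma^2 * int_0^t exp(-2 theta (t - s)) ds = sigma^2 * (1 - exp(-2 theta t)) / (2 theta).
With theta = 8, sigma = 3, x_0 = 8:
  E[X_t] = 8 * exp(-8 t) = 8*exp(-8*t)
  Var(X_t) = (3)^2 * (1 - exp(-2*8 t)) / (2 * 8) = 9/16 - 9*exp(-16*t)/16.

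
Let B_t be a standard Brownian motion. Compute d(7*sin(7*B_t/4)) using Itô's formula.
d(7*sin(7*B_t/4)) = (-343*sin(7*B_t/4)/32) dt + (49*cos(7*B_t/4)/4) dB_t

Itô's formula for f(B_t) gives d f(B_t) = f'(B_t) dB_t + (1/2) f''(B_t) dt. Compute derivatives of f(x) = 7*sin(7*x/4):
  f'(x)  = 49*cos(7*x/4)/4
  f''(x) = -343*sin(7*x/4)/16
Substitute x = B_t and multiply the f'' term by 1/2:
  drift     = (1/2) * (-343*sin(7*x/4)/16) evaluated at B_t = -343*sin(7*B_t/4)/32
  diffusion = (49*cos(7*x/4)/4) evaluated at B_t = 49*cos(7*B_t/4)/4
Therefore d(7*sin(7*B_t/4)) = (-343*sin(7*B_t/4)/32) dt + (49*cos(7*B_t/4)/4) dB_t.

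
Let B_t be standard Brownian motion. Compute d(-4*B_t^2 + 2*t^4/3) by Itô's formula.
d(-4*B_t^2 + 2*t^4/3) = (8*t^3/3 - 4) dt + (-8*B_t) dB_t

Itô's formula for f(t, x): d f(t, B_t) = (f_t + (1/2) f_xx) dt + f_x dB_t. Compute partials of f(t, x) = 2*t^4/3 - 4*x^2:
  f_t(t,x)  = 8*t^3/3
  f_x(t,x)  = -8*x
  f_xx(t,x) = -8
Assemble drift = f_t + (1/2) f_xx = 8*t^3/3 - 4 and diffusion = f_x = -8*x. Substituting x = B_t:
  d(-4*B_t^2 + 2*t^4/3) = (8*t^3/3 - 4) dt + (-8*B_t) dB_t.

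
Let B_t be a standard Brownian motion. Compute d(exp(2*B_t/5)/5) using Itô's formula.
d(exp(2*B_t/5)/5) = (2*exp(2*B_t/5)/125) dt + (2*exp(2*B_t/5)/25) dB_t

Itô's formula for f(B_t) gives d f(B_t) = f'(B_t) dB_t + (1/2) f''(B_t) dt. Compute derivatives of f(x) = exp(2*x/5)/5:
  f'(x)  = 2*exp(2*x/5)/25
  f''(x) = 4*exp(2*x/5)/125
Substitute x = B_t and multiply the f'' term by 1/2:
  drift     = (1/2) * (4*exp(2*x/5)/125) evaluated at B_t = 2*exp(2*B_t/5)/125
  diffusion = (2*exp(2*x/5)/25) evaluated at B_t = 2*exp(2*B_t/5)/25
Therefore d(exp(2*B_t/5)/5) = (2*exp(2*B_t/5)/125) dt + (2*exp(2*B_t/5)/25) dB_t.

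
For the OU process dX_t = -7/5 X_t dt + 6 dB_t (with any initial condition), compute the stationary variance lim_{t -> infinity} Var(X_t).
lim Var(X_t) = 90/7

The OU SDE dX = -theta X dt + sigma dB admits the integrating factor exp(theta t): d(exp(theta t) X_t) = sigma exp(theta t) dB_t. Integrating from 0 to t gives X_t = x_0 * exp(-theta t) + sigma * int_0^t exp(-theta (t-s)) dB_s for any initial x_0. The Itô integral has variance (by the Itô isometry) sigma^2 * int_0^t exp(-2 theta (t - s)) ds = sigma^2 * (1 - exp(-2 theta t)) / (2 theta), independent of x_0.
With theta = 7/5, sigma = 6:
  Var(X_t) = (6)^2 * (1 - exp(-2*7/5 t)) / (2 * 7/5) = 90/7 - 90*exp(-14*t/5)/7.
As t -> infinity, exp(-2*7/5 t) -> 0, so the stationary variance is sigma^2 / (2 theta) = 90/7.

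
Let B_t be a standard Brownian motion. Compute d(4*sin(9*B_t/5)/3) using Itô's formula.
d(4*sin(9*B_t/5)/3) = (-54*sin(9*B_t/5)/25) dt + (12*cos(9*B_t/5)/5) dB_t

Itô's formula for f(B_t) gives d f(B_t) = f'(B_t) dB_t + (1/2) f''(B_t) dt. Compute derivatives of f(x) = 4*sin(9*x/5)/3:
  f'(x)  = 12*cos(9*x/5)/5
  f''(x) = -108*sin(9*x/5)/25
Substitute x = B_t and multiply the f'' term by 1/2:
  drift     = (1/2) * (-108*sin(9*x/5)/25) evaluated at B_t = -54*sin(9*B_t/5)/25
  diffusion = (12*cos(9*x/5)/5) evaluated at B_t = 12*cos(9*B_t/5)/5
Therefore d(4*sin(9*B_t/5)/3) = (-54*sin(9*B_t/5)/25) dt + (12*cos(9*B_t/5)/5) dB_t.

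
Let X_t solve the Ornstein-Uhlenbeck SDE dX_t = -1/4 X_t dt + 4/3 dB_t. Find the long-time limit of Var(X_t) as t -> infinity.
lim Var(X_t) = 32/9

The OU SDE dX = -theta X dt + sigma dB admits the integrating factor exp(theta t): d(exp(theta t) X_t) = sigma exp(theta t) dB_t. Integrating from 0 to t gives X_t = x_0 * exp(-theta t) + sigma * int_0^t exp(-theta (t-s)) dB_s for any initial x_0. The Itô integral has variance (by the Itô isometry) sigma^2 * int_0^t exp(-2 theta (t - s)) ds = sigma^2 * (1 - exp(-2 theta t)) / (2 theta), independent of x_0.
With theta = 1/4, sigma = 4/3:
  Var(X_t) = (4/3)^2 * (1 - exp(-2*1/4 t)) / (2 * 1/4) = 32/9 - 32*exp(-t/2)/9.
As t -> infinity, exp(-2*1/4 t) -> 0, so the stationary variance is sigma^2 / (2 theta) = 32/9.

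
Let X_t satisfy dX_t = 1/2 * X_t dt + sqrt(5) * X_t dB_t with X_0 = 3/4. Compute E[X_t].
E[X_t] = 3*exp(t/2)/4

For GBM dX = mu X dt + sigma X dB with X_0 = x_0, apply Itô to Y = log X: dY = (mu - sigma^2/2) dt + sigma dB, so Y_t = log(x_0) + (mu - sigma^2/2) t + sigma B_t and hence X_t = x_0 * exp((mu - sigma^2/2) t + sigma B_t).
With mu = 1/2, sigma = sqrt(5), x_0 = 3/4, this gives:
  X_t = 3/4 * exp((-2) * t + (sqrt(5)) * B_t).
Since sigma*B_t ~ Normal(0, sigma^2 t), E[exp(sigma*B_t)] = exp(sigma^2 t / 2); so E[X_t] = x_0 * exp((mu - sigma^2/2) t) * exp(sigma^2 t / 2) = x_0 * exp(mu t) = 3*exp(t/2)/4.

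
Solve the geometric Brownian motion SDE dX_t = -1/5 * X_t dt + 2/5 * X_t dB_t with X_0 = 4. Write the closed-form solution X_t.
X_t = 4 * exp((-7/25) * t + (2/5) * B_t)

For GBM dX = mu X dt + sigma X dB with X_0 = x_0, apply Itô to Y = log X: dY = (mu - sigma^2/2) dt + sigma dB, so Y_t = log(x_0) + (mu - sigma^2/2) t + sigma B_t and hence X_t = x_0 * exp((mu - sigma^2/2) t + sigma B_t).
With mu = -1/5, sigma = 2/5, x_0 = 4, this gives:
  X_t = 4 * exp((-7/25) * t + (2/5) * B_t).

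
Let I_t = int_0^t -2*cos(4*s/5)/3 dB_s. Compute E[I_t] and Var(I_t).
E[I_t] = 0; Var(I_t) = 2*t/9 + 5*sin(4*t/5)*cos(4*t/5)/18

The Itô integral of a deterministic integrand f(s) has mean 0 because each increment f(s) * (B_{s+ds} - B_s) has mean 0. By the Itô isometry:
  Var( int_0^t f(s) dB_s ) = E[ (int_0^t f(s) dB_s)^2 ] = int_0^t f(s)^2 ds.
Here f(s) = -2*cos(4*s/5)/3, so f(s)^2 = 4*cos(4*s/5)^2/9. Integrate:
  int_0^t (4*cos(4*s/5)^2/9) ds = 2*t/9 + 5*sin(4*t/5)*cos(4*t/5)/18.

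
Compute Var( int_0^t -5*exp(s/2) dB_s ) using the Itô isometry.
Var = 25*exp(t) - 25

The Itô integral of a deterministic integrand f(s) has mean 0 because each increment f(s) * (B_{s+ds} - B_s) has mean 0. By the Itô isometry:
  Var( int_0^t f(s) dB_s ) = E[ (int_0^t f(s) dB_s)^2 ] = int_0^t f(s)^2 ds.
Here f(s) = -5*exp(s/2), so f(s)^2 = 25*exp(s). Integrate:
  int_0^t (25*exp(s)) ds = 25*exp(t) - 25.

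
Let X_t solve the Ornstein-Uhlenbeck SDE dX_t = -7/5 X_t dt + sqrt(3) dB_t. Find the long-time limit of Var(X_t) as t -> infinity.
lim Var(X_t) = 15/14

The OU SDE dX = -theta X dt + sigma dB admits the integrating factor exp(theta t): d(exp(theta t) X_t) = sigma exp(theta t) dB_t. Integrating from 0 to t gives X_t = x_0 * exp(-theta t) + sigma * int_0^t exp(-theta (t-s)) dB_s for any initial x_0. The Itô integral has variance (by the Itô isometry) sigma^2 * int_0^t exp(-2 theta (t - s)) ds = sigma^2 * (1 - exp(-2 theta t)) / (2 theta), independent of x_0.
With theta = 7/5, sigma = sqrt(3):
  Var(X_t) = (sqrt(3))^2 * (1 - exp(-2*7/5 t)) / (2 * 7/5) = 15/14 - 15*exp(-14*t/5)/14.
As t -> infinity, exp(-2*7/5 t) -> 0, so the stationary variance is sigma^2 / (2 theta) = 15/14.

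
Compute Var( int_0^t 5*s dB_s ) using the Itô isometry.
Var = 25*t^3/3

The Itô integral of a deterministic integrand f(s) has mean 0 because each increment f(s) * (B_{s+ds} - B_s) has mean 0. By the Itô isometry:
  Var( int_0^t f(s) dB_s ) = E[ (int_0^t f(s) dB_s)^2 ] = int_0^t f(s)^2 ds.
Here f(s) = 5*s, so f(s)^2 = 25*s^2. Integrate:
  int_0^t (25*s^2) ds = 25*t^3/3.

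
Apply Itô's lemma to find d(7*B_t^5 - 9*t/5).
d(7*B_t^5 - 9*t/5) = (70*B_t^3 - 9/5) dt + (35*B_t^4) dB_t

Itô's formula for f(t, x): d f(t, B_t) = (f_t + (1/2) f_xx) dt + f_x dB_t. Compute partials of f(t, x) = -9*t/5 + 7*x^5:
  f_t(t,x)  = -9/5
  f_x(t,x)  = 35*x^4
  f_xx(t,x) = 140*x^3
Assemble drift = f_t + (1/2) f_xx = 70*x^3 - 9/5 and diffusion = f_x = 35*x^4. Substituting x = B_t:
  d(7*B_t^5 - 9*t/5) = (70*B_t^3 - 9/5) dt + (35*B_t^4) dB_t.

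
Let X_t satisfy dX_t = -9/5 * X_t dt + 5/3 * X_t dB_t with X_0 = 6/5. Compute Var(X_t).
Var(X_t) = (36*exp(25*t/9) - 36)*exp(-18*t/5)/25

For GBM dX = mu X dt + sigma X dB with X_0 = x_0, apply Itô to Y = log X: dY = (mu - sigma^2/2) dt + sigma dB, so Y_t = log(x_0) + (mu - sigma^2/2) t + sigma B_t and hence X_t = x_0 * exp((mu - sigma^2/2) t + sigma B_t).
With mu = -9/5, sigma = 5/3, x_0 = 6/5, this gives:
  X_t = 6/5 * exp((-287/90) * t + (5/3) * B_t).
Since sigma*B_t ~ Normal(0, sigma^2 t), E[exp(sigma*B_t)] = exp(sigma^2 t / 2); so E[X_t] = x_0 * exp((mu - sigma^2/2) t) * exp(sigma^2 t / 2) = x_0 * exp(mu t) = 6*exp(-9*t/5)/5.
Var(X_t) = E[X_t^2] - (E[X_t])^2 = x_0^2 * exp(2 mu t) * (exp(sigma^2 t) - 1) = (36*exp(25*t/9) - 36)*exp(-18*t/5)/25.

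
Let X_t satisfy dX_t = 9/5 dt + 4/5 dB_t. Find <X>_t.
<X>_t = 16*t/25

For an Itô process dX_t = a(t) dt + b(t) dB_t, the quadratic variation is <X>_t = int_0^t b(s)^2 ds (the drift term does not contribute). Here b(s) = 4/5, so
  b(s)^2 = 16/25.
Integrating from 0 to t:
  <X>_t = int_0^t (16/25) ds = 16*t/25.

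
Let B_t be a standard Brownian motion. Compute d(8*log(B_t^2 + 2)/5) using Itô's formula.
d(8*log(B_t^2 + 2)/5) = (8*(2 - B_t^2)/(5*(B_t^2 + 2)^2)) dt + (16*B_t/(5*(B_t^2 + 2))) dB_t

Itô's formula for f(B_t) gives d f(B_t) = f'(B_t) dB_t + (1/2) f''(B_t) dt. Compute derivatives of f(x) = 8*log(x^2 + 2)/5:
  f'(x)  = 16*x/(5*(x^2 + 2))
  f''(x) = 16*(2 - x^2)/(5*(x^2 + 2)^2)
Substitute x = B_t and multiply the f'' term by 1/2:
  drift     = (1/2) * (16*(2 - x^2)/(5*(x^2 + 2)^2)) evaluated at B_t = 8*(2 - B_t^2)/(5*(B_t^2 + 2)^2)
  diffusion = (16*x/(5*(x^2 + 2))) evaluated at B_t = 16*B_t/(5*(B_t^2 + 2))
Therefore d(8*log(B_t^2 + 2)/5) = (8*(2 - B_t^2)/(5*(B_t^2 + 2)^2)) dt + (16*B_t/(5*(B_t^2 + 2))) dB_t.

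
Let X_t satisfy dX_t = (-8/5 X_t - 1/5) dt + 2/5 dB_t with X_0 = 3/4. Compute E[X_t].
E[X_t] = -1/8 + 7*exp(-8*t/5)/8

Taking expectations and using E[dB_t] = 0, the mean m(t) = E[X_t] satisfies the ODE m'(t) = a m(t) + b with m(0) = x_0. With a = -8/5, b = -1/5, x_0 = 3/4, the solution is
  m(t) = x_0 * exp(a t) + (b/a) * (exp(a t) - 1)
       = (3/4) * exp((-8/5) t) + ((-1/5)/(-8/5)) * (exp((-8/5) t) - 1)
       = -1/8 + 7*exp(-8*t/5)/8.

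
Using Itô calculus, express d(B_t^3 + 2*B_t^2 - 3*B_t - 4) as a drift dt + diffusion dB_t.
d(B_t^3 + 2*B_t^2 - 3*B_t - 4) = (3*B_t + 2) dt + (3*B_t^2 + 4*B_t - 3) dB_t

Itô's formula for f(B_t) gives d f(B_t) = f'(B_t) dB_t + (1/2) f''(B_t) dt. Compute derivatives of f(x) = x^3 + 2*x^2 - 3*x - 4:
  f'(x)  = 3*x^2 + 4*x - 3
  f''(x) = 6*x + 4
Substitute x = B_t and multiply the f'' term by 1/2:
  drift     = (1/2) * (6*x + 4) evaluated at B_t = 3*B_t + 2
  diffusion = (3*x^2 + 4*x - 3) evaluated at B_t = 3*B_t^2 + 4*B_t - 3
Therefore d(B_t^3 + 2*B_t^2 - 3*B_t - 4) = (3*B_t + 2) dt + (3*B_t^2 + 4*B_t - 3) dB_t.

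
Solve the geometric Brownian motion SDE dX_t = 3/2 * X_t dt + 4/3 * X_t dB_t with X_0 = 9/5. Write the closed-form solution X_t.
X_t = 9/5 * exp((11/18) * t + (4/3) * B_t)

For GBM dX = mu X dt + sigma X dB with X_0 = x_0, apply Itô to Y = log X: dY = (mu - sigma^2/2) dt + sigma dB, so Y_t = log(x_0) + (mu - sigma^2/2) t + sigma B_t and hence X_t = x_0 * exp((mu - sigma^2/2) t + sigma B_t).
With mu = 3/2, sigma = 4/3, x_0 = 9/5, this gives:
  X_t = 9/5 * exp((11/18) * t + (4/3) * B_t).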